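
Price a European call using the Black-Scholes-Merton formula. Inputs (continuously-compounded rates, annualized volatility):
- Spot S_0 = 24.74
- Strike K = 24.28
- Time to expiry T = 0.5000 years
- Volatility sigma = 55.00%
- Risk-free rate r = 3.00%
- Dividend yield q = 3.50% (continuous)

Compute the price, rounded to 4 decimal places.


Answer: Price = 3.9174

Derivation:
d1 = (ln(S/K) + (r - q + 0.5*sigma^2) * T) / (sigma * sqrt(T)) = 0.23628526
d2 = d1 - sigma * sqrt(T) = -0.15262347
exp(-rT) = 0.98511194; exp(-qT) = 0.98265224
C = S_0 * exp(-qT) * N(d1) - K * exp(-rT) * N(d2)
N(d1) = 0.59339434; N(d2) = 0.43934761
C = 24.7400 * 0.98265224 * 0.59339434 - 24.2800 * 0.98511194 * 0.43934761 = 3.9174


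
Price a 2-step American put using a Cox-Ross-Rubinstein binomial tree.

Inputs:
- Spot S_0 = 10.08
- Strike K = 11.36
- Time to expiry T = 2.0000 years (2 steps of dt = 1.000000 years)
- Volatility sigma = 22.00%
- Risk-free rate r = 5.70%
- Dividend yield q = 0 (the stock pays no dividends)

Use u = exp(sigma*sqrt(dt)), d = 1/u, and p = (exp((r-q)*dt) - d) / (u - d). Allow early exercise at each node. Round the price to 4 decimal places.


Answer: Price = V(0,0) = 1.5841

Derivation:
dt = T/N = 1.000000
u = exp(sigma*sqrt(dt)) = 1.246077; d = 1/u = 0.802519
p = (exp((r-q)*dt) - d) / (u - d) = 0.577460
Discount per step: exp(-r*dt) = 0.944594
Stock lattice S(k, i) with i counting down-moves:
  k=0: S(0,0) = 10.0800
  k=1: S(1,0) = 12.5605; S(1,1) = 8.0894
  k=2: S(2,0) = 15.6513; S(2,1) = 10.0800; S(2,2) = 6.4919
Terminal payoffs V(N, i) = max(K - S_T, 0):
  V(2,0) = 0.000000; V(2,1) = 1.280000; V(2,2) = 4.868113
Backward induction: V(k, i) = exp(-r*dt) * [p * V(k+1, i) + (1-p) * V(k+1, i+1)]; then take max(V_cont, immediate exercise) for American.
  V(1,0) = exp(-r*dt) * [p*0.000000 + (1-p)*1.280000] = 0.510885; exercise = 0.000000; V(1,0) = max -> 0.510885
  V(1,1) = exp(-r*dt) * [p*1.280000 + (1-p)*4.868113] = 2.641199; exercise = 3.270611; V(1,1) = max -> 3.270611
  V(0,0) = exp(-r*dt) * [p*0.510885 + (1-p)*3.270611] = 1.584064; exercise = 1.280000; V(0,0) = max -> 1.584064


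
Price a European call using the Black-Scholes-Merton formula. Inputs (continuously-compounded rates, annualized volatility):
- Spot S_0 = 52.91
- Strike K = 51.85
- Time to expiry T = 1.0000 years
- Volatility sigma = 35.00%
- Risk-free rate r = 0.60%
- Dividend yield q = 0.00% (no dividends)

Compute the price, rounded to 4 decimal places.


Answer: Price = 7.9604

Derivation:
d1 = (ln(S/K) + (r - q + 0.5*sigma^2) * T) / (sigma * sqrt(T)) = 0.24996406
d2 = d1 - sigma * sqrt(T) = -0.10003594
exp(-rT) = 0.99401796; exp(-qT) = 1.00000000
C = S_0 * exp(-qT) * N(d1) - K * exp(-rT) * N(d2)
N(d1) = 0.59869243; N(d2) = 0.46015790
C = 52.9100 * 1.00000000 * 0.59869243 - 51.8500 * 0.99401796 * 0.46015790 = 7.9604


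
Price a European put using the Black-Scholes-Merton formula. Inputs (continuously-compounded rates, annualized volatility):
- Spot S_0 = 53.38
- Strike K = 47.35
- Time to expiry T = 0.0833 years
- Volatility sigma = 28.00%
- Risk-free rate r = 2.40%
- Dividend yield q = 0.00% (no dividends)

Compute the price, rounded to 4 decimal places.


Answer: Price = 0.1167

Derivation:
d1 = (ln(S/K) + (r - q + 0.5*sigma^2) * T) / (sigma * sqrt(T)) = 1.54844004
d2 = d1 - sigma * sqrt(T) = 1.46762717
exp(-rT) = 0.99800280; exp(-qT) = 1.00000000
P = K * exp(-rT) * N(-d2) - S_0 * exp(-qT) * N(-d1)
N(-d1) = 0.06075819; N(-d2) = 0.07110276
P = 47.3500 * 0.99800280 * 0.07110276 - 53.3800 * 1.00000000 * 0.06075819 = 0.1167


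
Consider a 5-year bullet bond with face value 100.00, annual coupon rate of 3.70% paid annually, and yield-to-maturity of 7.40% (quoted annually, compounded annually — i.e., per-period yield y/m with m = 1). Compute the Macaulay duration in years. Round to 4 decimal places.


Answer: Macaulay duration = 4.6216 years

Derivation:
Coupon per period c = face * coupon_rate / m = 3.700000
Periods per year m = 1; per-period yield y/m = 0.074000
Number of cashflows N = 5
Cashflows (t years, CF_t, discount factor 1/(1+y/m)^(m*t), PV):
  t = 1.0000: CF_t = 3.700000, DF = 0.931099, PV = 3.445065
  t = 2.0000: CF_t = 3.700000, DF = 0.866945, PV = 3.207696
  t = 3.0000: CF_t = 3.700000, DF = 0.807211, PV = 2.986681
  t = 4.0000: CF_t = 3.700000, DF = 0.751593, PV = 2.780895
  t = 5.0000: CF_t = 103.700000, DF = 0.699808, PV = 72.570038
Price P = sum_t PV_t = 84.990375
Macaulay numerator sum_t t * PV_t:
  t * PV_t at t = 1.0000: 3.445065
  t * PV_t at t = 2.0000: 6.415391
  t * PV_t at t = 3.0000: 8.960044
  t * PV_t at t = 4.0000: 11.123580
  t * PV_t at t = 5.0000: 362.850189
Macaulay duration D = (sum_t t * PV_t) / P = 392.794270 / 84.990375 = 4.621632


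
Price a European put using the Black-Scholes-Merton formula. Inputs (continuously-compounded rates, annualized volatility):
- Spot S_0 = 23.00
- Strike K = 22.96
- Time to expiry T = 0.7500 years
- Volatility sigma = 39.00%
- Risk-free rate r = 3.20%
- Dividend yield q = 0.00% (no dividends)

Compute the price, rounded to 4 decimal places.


Answer: Price = 2.7617

Derivation:
d1 = (ln(S/K) + (r - q + 0.5*sigma^2) * T) / (sigma * sqrt(T)) = 0.24508710
d2 = d1 - sigma * sqrt(T) = -0.09266281
exp(-rT) = 0.97628571; exp(-qT) = 1.00000000
P = K * exp(-rT) * N(-d2) - S_0 * exp(-qT) * N(-d1)
N(-d1) = 0.40319450; N(-d2) = 0.53691428
P = 22.9600 * 0.97628571 * 0.53691428 - 23.0000 * 1.00000000 * 0.40319450 = 2.7617


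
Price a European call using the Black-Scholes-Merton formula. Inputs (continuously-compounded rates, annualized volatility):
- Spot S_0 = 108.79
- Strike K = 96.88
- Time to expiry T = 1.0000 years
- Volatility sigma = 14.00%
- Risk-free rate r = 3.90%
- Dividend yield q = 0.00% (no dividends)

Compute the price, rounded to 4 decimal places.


Answer: Price = 16.5684

Derivation:
d1 = (ln(S/K) + (r - q + 0.5*sigma^2) * T) / (sigma * sqrt(T)) = 1.17675942
d2 = d1 - sigma * sqrt(T) = 1.03675942
exp(-rT) = 0.96175071; exp(-qT) = 1.00000000
C = S_0 * exp(-qT) * N(d1) - K * exp(-rT) * N(d2)
N(d1) = 0.88035423; N(d2) = 0.85007600
C = 108.7900 * 1.00000000 * 0.88035423 - 96.8800 * 0.96175071 * 0.85007600 = 16.5684


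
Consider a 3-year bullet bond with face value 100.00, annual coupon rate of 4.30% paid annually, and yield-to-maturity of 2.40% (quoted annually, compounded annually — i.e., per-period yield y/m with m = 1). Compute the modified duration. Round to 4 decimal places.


Coupon per period c = face * coupon_rate / m = 4.300000
Periods per year m = 1; per-period yield y/m = 0.024000
Number of cashflows N = 3
Cashflows (t years, CF_t, discount factor 1/(1+y/m)^(m*t), PV):
  t = 1.0000: CF_t = 4.300000, DF = 0.976562, PV = 4.199219
  t = 2.0000: CF_t = 4.300000, DF = 0.953674, PV = 4.100800
  t = 3.0000: CF_t = 104.300000, DF = 0.931323, PV = 97.136945
Price P = sum_t PV_t = 105.436963
First compute Macaulay numerator sum_t t * PV_t:
  t * PV_t at t = 1.0000: 4.199219
  t * PV_t at t = 2.0000: 8.201599
  t * PV_t at t = 3.0000: 291.410834
Macaulay duration D = 303.811651 / 105.436963 = 2.881453
Modified duration = D / (1 + y/m) = 2.881453 / (1 + 0.024000) = 2.813919

Answer: Modified duration = 2.8139


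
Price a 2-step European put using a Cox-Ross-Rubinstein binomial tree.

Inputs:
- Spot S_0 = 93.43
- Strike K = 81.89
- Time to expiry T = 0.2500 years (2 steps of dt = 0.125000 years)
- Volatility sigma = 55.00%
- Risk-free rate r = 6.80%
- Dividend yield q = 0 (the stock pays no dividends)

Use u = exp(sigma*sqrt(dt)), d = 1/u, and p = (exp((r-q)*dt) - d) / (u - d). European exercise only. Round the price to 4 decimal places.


dt = T/N = 0.125000
u = exp(sigma*sqrt(dt)) = 1.214648; d = 1/u = 0.823284
p = (exp((r-q)*dt) - d) / (u - d) = 0.473350
Discount per step: exp(-r*dt) = 0.991536
Stock lattice S(k, i) with i counting down-moves:
  k=0: S(0,0) = 93.4300
  k=1: S(1,0) = 113.4846; S(1,1) = 76.9194
  k=2: S(2,0) = 137.8438; S(2,1) = 93.4300; S(2,2) = 63.3265
Terminal payoffs V(N, i) = max(K - S_T, 0):
  V(2,0) = 0.000000; V(2,1) = 0.000000; V(2,2) = 18.563508
Backward induction: V(k, i) = exp(-r*dt) * [p * V(k+1, i) + (1-p) * V(k+1, i+1)].
  V(1,0) = exp(-r*dt) * [p*0.000000 + (1-p)*0.000000] = 0.000000
  V(1,1) = exp(-r*dt) * [p*0.000000 + (1-p)*18.563508] = 9.693715
  V(0,0) = exp(-r*dt) * [p*0.000000 + (1-p)*9.693715] = 5.061980

Answer: Price = V(0,0) = 5.0620


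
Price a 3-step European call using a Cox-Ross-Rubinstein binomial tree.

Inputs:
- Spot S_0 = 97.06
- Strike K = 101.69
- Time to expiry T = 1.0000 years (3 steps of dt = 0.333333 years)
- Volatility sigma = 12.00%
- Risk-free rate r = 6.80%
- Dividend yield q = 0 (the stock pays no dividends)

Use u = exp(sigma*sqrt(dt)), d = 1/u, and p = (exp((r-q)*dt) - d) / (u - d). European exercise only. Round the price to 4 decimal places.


Answer: Price = V(0,0) = 5.4898

Derivation:
dt = T/N = 0.333333
u = exp(sigma*sqrt(dt)) = 1.071738; d = 1/u = 0.933063
p = (exp((r-q)*dt) - d) / (u - d) = 0.648005
Discount per step: exp(-r*dt) = 0.977588
Stock lattice S(k, i) with i counting down-moves:
  k=0: S(0,0) = 97.0600
  k=1: S(1,0) = 104.0229; S(1,1) = 90.5631
  k=2: S(2,0) = 111.4854; S(2,1) = 97.0600; S(2,2) = 84.5012
  k=3: S(3,0) = 119.4832; S(3,1) = 104.0229; S(3,2) = 90.5631; S(3,3) = 78.8449
Terminal payoffs V(N, i) = max(S_T - K, 0):
  V(3,0) = 17.793160; V(3,1) = 2.332932; V(3,2) = 0.000000; V(3,3) = 0.000000
Backward induction: V(k, i) = exp(-r*dt) * [p * V(k+1, i) + (1-p) * V(k+1, i+1)].
  V(2,0) = exp(-r*dt) * [p*17.793160 + (1-p)*2.332932] = 12.074421
  V(2,1) = exp(-r*dt) * [p*2.332932 + (1-p)*0.000000] = 1.477870
  V(2,2) = exp(-r*dt) * [p*0.000000 + (1-p)*0.000000] = 0.000000
  V(1,0) = exp(-r*dt) * [p*12.074421 + (1-p)*1.477870] = 8.157471
  V(1,1) = exp(-r*dt) * [p*1.477870 + (1-p)*0.000000] = 0.936204
  V(0,0) = exp(-r*dt) * [p*8.157471 + (1-p)*0.936204] = 5.489763


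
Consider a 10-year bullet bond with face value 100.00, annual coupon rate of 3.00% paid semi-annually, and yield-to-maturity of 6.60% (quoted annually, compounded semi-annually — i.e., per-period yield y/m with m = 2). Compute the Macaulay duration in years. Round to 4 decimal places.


Coupon per period c = face * coupon_rate / m = 1.500000
Periods per year m = 2; per-period yield y/m = 0.033000
Number of cashflows N = 20
Cashflows (t years, CF_t, discount factor 1/(1+y/m)^(m*t), PV):
  t = 0.5000: CF_t = 1.500000, DF = 0.968054, PV = 1.452081
  t = 1.0000: CF_t = 1.500000, DF = 0.937129, PV = 1.405693
  t = 1.5000: CF_t = 1.500000, DF = 0.907192, PV = 1.360787
  t = 2.0000: CF_t = 1.500000, DF = 0.878211, PV = 1.317316
  t = 2.5000: CF_t = 1.500000, DF = 0.850156, PV = 1.275233
  t = 3.0000: CF_t = 1.500000, DF = 0.822997, PV = 1.234495
  t = 3.5000: CF_t = 1.500000, DF = 0.796705, PV = 1.195058
  t = 4.0000: CF_t = 1.500000, DF = 0.771254, PV = 1.156881
  t = 4.5000: CF_t = 1.500000, DF = 0.746616, PV = 1.119924
  t = 5.0000: CF_t = 1.500000, DF = 0.722764, PV = 1.084147
  t = 5.5000: CF_t = 1.500000, DF = 0.699675, PV = 1.049513
  t = 6.0000: CF_t = 1.500000, DF = 0.677323, PV = 1.015985
  t = 6.5000: CF_t = 1.500000, DF = 0.655686, PV = 0.983529
  t = 7.0000: CF_t = 1.500000, DF = 0.634739, PV = 0.952109
  t = 7.5000: CF_t = 1.500000, DF = 0.614462, PV = 0.921693
  t = 8.0000: CF_t = 1.500000, DF = 0.594833, PV = 0.892249
  t = 8.5000: CF_t = 1.500000, DF = 0.575830, PV = 0.863745
  t = 9.0000: CF_t = 1.500000, DF = 0.557435, PV = 0.836152
  t = 9.5000: CF_t = 1.500000, DF = 0.539627, PV = 0.809441
  t = 10.0000: CF_t = 101.500000, DF = 0.522388, PV = 53.022428
Price P = sum_t PV_t = 73.948461
Macaulay numerator sum_t t * PV_t:
  t * PV_t at t = 0.5000: 0.726041
  t * PV_t at t = 1.0000: 1.405693
  t * PV_t at t = 1.5000: 2.041181
  t * PV_t at t = 2.0000: 2.634632
  t * PV_t at t = 2.5000: 3.188083
  t * PV_t at t = 3.0000: 3.703485
  t * PV_t at t = 3.5000: 4.182703
  t * PV_t at t = 4.0000: 4.627524
  t * PV_t at t = 4.5000: 5.039656
  t * PV_t at t = 5.0000: 5.420733
  t * PV_t at t = 5.5000: 5.772320
  t * PV_t at t = 6.0000: 6.095911
  t * PV_t at t = 6.5000: 6.392937
  t * PV_t at t = 7.0000: 6.664764
  t * PV_t at t = 7.5000: 6.912700
  t * PV_t at t = 8.0000: 7.137993
  t * PV_t at t = 8.5000: 7.341837
  t * PV_t at t = 9.0000: 7.525372
  t * PV_t at t = 9.5000: 7.689689
  t * PV_t at t = 10.0000: 530.224281
Macaulay duration D = (sum_t t * PV_t) / P = 624.727536 / 73.948461 = 8.448148

Answer: Macaulay duration = 8.4481 years


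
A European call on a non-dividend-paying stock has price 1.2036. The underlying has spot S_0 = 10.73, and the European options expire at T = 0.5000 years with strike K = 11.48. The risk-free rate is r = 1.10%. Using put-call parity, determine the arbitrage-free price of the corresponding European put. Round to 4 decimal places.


Put-call parity: C - P = S_0 * exp(-qT) - K * exp(-rT).
S_0 * exp(-qT) = 10.7300 * 1.00000000 = 10.73000000
K * exp(-rT) = 11.4800 * 0.99451510 = 11.41703332
P = C - S*exp(-qT) + K*exp(-rT)
P = 1.2036 - 10.73000000 + 11.41703332 = 1.8906

Answer: Put price = 1.8906


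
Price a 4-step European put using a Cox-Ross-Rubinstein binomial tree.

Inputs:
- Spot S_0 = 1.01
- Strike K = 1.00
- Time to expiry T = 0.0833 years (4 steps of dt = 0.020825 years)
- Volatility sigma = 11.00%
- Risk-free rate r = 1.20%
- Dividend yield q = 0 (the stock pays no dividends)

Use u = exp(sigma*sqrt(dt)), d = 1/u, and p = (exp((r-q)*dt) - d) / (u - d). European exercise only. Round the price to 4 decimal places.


Answer: Price = V(0,0) = 0.0085

Derivation:
dt = T/N = 0.020825
u = exp(sigma*sqrt(dt)) = 1.016001; d = 1/u = 0.984251
p = (exp((r-q)*dt) - d) / (u - d) = 0.503904
Discount per step: exp(-r*dt) = 0.999750
Stock lattice S(k, i) with i counting down-moves:
  k=0: S(0,0) = 1.0100
  k=1: S(1,0) = 1.0262; S(1,1) = 0.9941
  k=2: S(2,0) = 1.0426; S(2,1) = 1.0100; S(2,2) = 0.9784
  k=3: S(3,0) = 1.0593; S(3,1) = 1.0262; S(3,2) = 0.9941; S(3,3) = 0.9630
  k=4: S(4,0) = 1.0762; S(4,1) = 1.0426; S(4,2) = 1.0100; S(4,3) = 0.9784; S(4,4) = 0.9479
Terminal payoffs V(N, i) = max(K - S_T, 0):
  V(4,0) = 0.000000; V(4,1) = 0.000000; V(4,2) = 0.000000; V(4,3) = 0.021562; V(4,4) = 0.052137
Backward induction: V(k, i) = exp(-r*dt) * [p * V(k+1, i) + (1-p) * V(k+1, i+1)].
  V(3,0) = exp(-r*dt) * [p*0.000000 + (1-p)*0.000000] = 0.000000
  V(3,1) = exp(-r*dt) * [p*0.000000 + (1-p)*0.000000] = 0.000000
  V(3,2) = exp(-r*dt) * [p*0.000000 + (1-p)*0.021562] = 0.010694
  V(3,3) = exp(-r*dt) * [p*0.021562 + (1-p)*0.052137] = 0.036721
  V(2,0) = exp(-r*dt) * [p*0.000000 + (1-p)*0.000000] = 0.000000
  V(2,1) = exp(-r*dt) * [p*0.000000 + (1-p)*0.010694] = 0.005304
  V(2,2) = exp(-r*dt) * [p*0.010694 + (1-p)*0.036721] = 0.023600
  V(1,0) = exp(-r*dt) * [p*0.000000 + (1-p)*0.005304] = 0.002631
  V(1,1) = exp(-r*dt) * [p*0.005304 + (1-p)*0.023600] = 0.014377
  V(0,0) = exp(-r*dt) * [p*0.002631 + (1-p)*0.014377] = 0.008456


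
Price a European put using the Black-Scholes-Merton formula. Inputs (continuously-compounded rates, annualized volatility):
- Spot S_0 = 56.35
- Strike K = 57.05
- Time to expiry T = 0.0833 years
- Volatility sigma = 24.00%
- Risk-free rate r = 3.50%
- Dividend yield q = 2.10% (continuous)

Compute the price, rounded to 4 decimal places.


d1 = (ln(S/K) + (r - q + 0.5*sigma^2) * T) / (sigma * sqrt(T)) = -0.12676234
d2 = d1 - sigma * sqrt(T) = -0.19603051
exp(-rT) = 0.99708875; exp(-qT) = 0.99825223
P = K * exp(-rT) * N(-d2) - S_0 * exp(-qT) * N(-d1)
N(-d1) = 0.55043575; N(-d2) = 0.57770686
P = 57.0500 * 0.99708875 * 0.57770686 - 56.3500 * 0.99825223 * 0.55043575 = 1.8994

Answer: Price = 1.8994


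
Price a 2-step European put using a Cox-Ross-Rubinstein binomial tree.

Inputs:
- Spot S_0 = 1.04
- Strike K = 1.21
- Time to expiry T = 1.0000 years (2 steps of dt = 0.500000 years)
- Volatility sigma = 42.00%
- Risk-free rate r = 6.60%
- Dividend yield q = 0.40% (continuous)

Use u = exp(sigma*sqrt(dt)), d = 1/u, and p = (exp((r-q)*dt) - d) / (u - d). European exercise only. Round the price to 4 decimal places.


Answer: Price = V(0,0) = 0.2413

Derivation:
dt = T/N = 0.500000
u = exp(sigma*sqrt(dt)) = 1.345795; d = 1/u = 0.743055
p = (exp((r-q)*dt) - d) / (u - d) = 0.478532
Discount per step: exp(-r*dt) = 0.967539
Stock lattice S(k, i) with i counting down-moves:
  k=0: S(0,0) = 1.0400
  k=1: S(1,0) = 1.3996; S(1,1) = 0.7728
  k=2: S(2,0) = 1.8836; S(2,1) = 1.0400; S(2,2) = 0.5742
Terminal payoffs V(N, i) = max(K - S_T, 0):
  V(2,0) = 0.000000; V(2,1) = 0.170000; V(2,2) = 0.635784
Backward induction: V(k, i) = exp(-r*dt) * [p * V(k+1, i) + (1-p) * V(k+1, i+1)].
  V(1,0) = exp(-r*dt) * [p*0.000000 + (1-p)*0.170000] = 0.085772
  V(1,1) = exp(-r*dt) * [p*0.170000 + (1-p)*0.635784] = 0.399488
  V(0,0) = exp(-r*dt) * [p*0.085772 + (1-p)*0.399488] = 0.241270


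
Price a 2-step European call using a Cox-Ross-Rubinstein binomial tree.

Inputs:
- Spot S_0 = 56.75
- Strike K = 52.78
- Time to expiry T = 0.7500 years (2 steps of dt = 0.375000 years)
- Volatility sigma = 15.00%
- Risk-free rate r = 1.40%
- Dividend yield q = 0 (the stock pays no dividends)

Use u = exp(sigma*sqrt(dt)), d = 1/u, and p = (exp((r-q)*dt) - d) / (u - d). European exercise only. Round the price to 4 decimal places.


Answer: Price = V(0,0) = 5.8643

Derivation:
dt = T/N = 0.375000
u = exp(sigma*sqrt(dt)) = 1.096207; d = 1/u = 0.912237
p = (exp((r-q)*dt) - d) / (u - d) = 0.505664
Discount per step: exp(-r*dt) = 0.994764
Stock lattice S(k, i) with i counting down-moves:
  k=0: S(0,0) = 56.7500
  k=1: S(1,0) = 62.2097; S(1,1) = 51.7694
  k=2: S(2,0) = 68.1947; S(2,1) = 56.7500; S(2,2) = 47.2260
Terminal payoffs V(N, i) = max(S_T - K, 0):
  V(2,0) = 15.414737; V(2,1) = 3.970000; V(2,2) = 0.000000
Backward induction: V(k, i) = exp(-r*dt) * [p * V(k+1, i) + (1-p) * V(k+1, i+1)].
  V(1,0) = exp(-r*dt) * [p*15.414737 + (1-p)*3.970000] = 9.706105
  V(1,1) = exp(-r*dt) * [p*3.970000 + (1-p)*0.000000] = 1.996976
  V(0,0) = exp(-r*dt) * [p*9.706105 + (1-p)*1.996976] = 5.864340


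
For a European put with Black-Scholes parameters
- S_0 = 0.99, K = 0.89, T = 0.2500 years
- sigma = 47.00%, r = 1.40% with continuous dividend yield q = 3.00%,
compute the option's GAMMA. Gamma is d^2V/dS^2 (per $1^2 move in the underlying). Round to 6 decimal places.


d1 = 0.5535999166; d2 = 0.3185999166
phi(d1) = 0.3422632959; exp(-qT) = 0.9925280548; exp(-rT) = 0.9965061179
Gamma = exp(-qT) * phi(d1) / (S * sigma * sqrt(T)) = 0.9925280548 * 0.3422632959 / (0.9900 * 0.4700 * 0.5000000000) = 1.460159

Answer: Gamma = 1.460159


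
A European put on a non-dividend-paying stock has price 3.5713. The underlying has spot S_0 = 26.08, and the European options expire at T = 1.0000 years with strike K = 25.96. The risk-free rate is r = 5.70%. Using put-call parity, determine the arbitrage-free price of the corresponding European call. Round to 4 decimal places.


Answer: Call price = 5.1296

Derivation:
Put-call parity: C - P = S_0 * exp(-qT) - K * exp(-rT).
S_0 * exp(-qT) = 26.0800 * 1.00000000 = 26.08000000
K * exp(-rT) = 25.9600 * 0.94459407 = 24.52166204
C = P + S*exp(-qT) - K*exp(-rT)
C = 3.5713 + 26.08000000 - 24.52166204 = 5.1296


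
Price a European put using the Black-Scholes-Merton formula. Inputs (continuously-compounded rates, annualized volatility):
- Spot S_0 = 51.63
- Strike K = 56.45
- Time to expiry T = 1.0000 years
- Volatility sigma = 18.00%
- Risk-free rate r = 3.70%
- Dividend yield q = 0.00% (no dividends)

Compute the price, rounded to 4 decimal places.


d1 = (ln(S/K) + (r - q + 0.5*sigma^2) * T) / (sigma * sqrt(T)) = -0.20029107
d2 = d1 - sigma * sqrt(T) = -0.38029107
exp(-rT) = 0.96367614; exp(-qT) = 1.00000000
P = K * exp(-rT) * N(-d2) - S_0 * exp(-qT) * N(-d1)
N(-d1) = 0.57937352; N(-d2) = 0.64813532
P = 56.4500 * 0.96367614 * 0.64813532 - 51.6300 * 1.00000000 * 0.57937352 = 5.3452

Answer: Price = 5.3452


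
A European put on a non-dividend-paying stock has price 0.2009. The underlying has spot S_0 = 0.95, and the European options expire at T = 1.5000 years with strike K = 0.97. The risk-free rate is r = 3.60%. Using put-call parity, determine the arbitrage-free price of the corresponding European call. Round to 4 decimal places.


Answer: Call price = 0.2319

Derivation:
Put-call parity: C - P = S_0 * exp(-qT) - K * exp(-rT).
S_0 * exp(-qT) = 0.9500 * 1.00000000 = 0.95000000
K * exp(-rT) = 0.9700 * 0.94743211 = 0.91900914
C = P + S*exp(-qT) - K*exp(-rT)
C = 0.2009 + 0.95000000 - 0.91900914 = 0.2319


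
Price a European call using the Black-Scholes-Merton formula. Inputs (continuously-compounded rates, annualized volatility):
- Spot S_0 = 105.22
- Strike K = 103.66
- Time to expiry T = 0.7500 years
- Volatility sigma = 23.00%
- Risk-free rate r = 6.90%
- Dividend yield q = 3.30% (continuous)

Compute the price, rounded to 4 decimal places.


d1 = (ln(S/K) + (r - q + 0.5*sigma^2) * T) / (sigma * sqrt(T)) = 0.31013541
d2 = d1 - sigma * sqrt(T) = 0.11094957
exp(-rT) = 0.94956623; exp(-qT) = 0.97555377
C = S_0 * exp(-qT) * N(d1) - K * exp(-rT) * N(d2)
N(d1) = 0.62177101; N(d2) = 0.54417183
C = 105.2200 * 0.97555377 * 0.62177101 - 103.6600 * 0.94956623 * 0.54417183 = 10.2595

Answer: Price = 10.2595


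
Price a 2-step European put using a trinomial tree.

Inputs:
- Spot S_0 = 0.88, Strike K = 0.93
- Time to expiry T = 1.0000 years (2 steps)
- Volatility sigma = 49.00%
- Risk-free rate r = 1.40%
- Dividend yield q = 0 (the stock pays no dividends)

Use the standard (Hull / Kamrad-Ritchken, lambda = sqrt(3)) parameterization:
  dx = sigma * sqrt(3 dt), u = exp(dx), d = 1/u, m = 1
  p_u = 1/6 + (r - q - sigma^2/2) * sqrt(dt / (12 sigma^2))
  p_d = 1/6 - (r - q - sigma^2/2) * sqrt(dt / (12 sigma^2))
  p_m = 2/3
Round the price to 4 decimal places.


Answer: Price = V(0,0) = 0.1776

Derivation:
dt = T/N = 0.500000; dx = sigma*sqrt(3*dt) = 0.600125
u = exp(dx) = 1.822347; d = 1/u = 0.548743
p_u = 0.122488, p_m = 0.666667, p_d = 0.210845
Discount per step: exp(-r*dt) = 0.993024
Stock lattice S(k, j) with j the centered position index:
  k=0: S(0,+0) = 0.8800
  k=1: S(1,-1) = 0.4829; S(1,+0) = 0.8800; S(1,+1) = 1.6037
  k=2: S(2,-2) = 0.2650; S(2,-1) = 0.4829; S(2,+0) = 0.8800; S(2,+1) = 1.6037; S(2,+2) = 2.9224
Terminal payoffs V(N, j) = max(K - S_T, 0):
  V(2,-2) = 0.665015; V(2,-1) = 0.447106; V(2,+0) = 0.050000; V(2,+1) = 0.000000; V(2,+2) = 0.000000
Backward induction: V(k, j) = exp(-r*dt) * [p_u * V(k+1, j+1) + p_m * V(k+1, j) + p_d * V(k+1, j-1)]
  V(1,-1) = exp(-r*dt) * [p_u*0.050000 + p_m*0.447106 + p_d*0.665015] = 0.441310
  V(1,+0) = exp(-r*dt) * [p_u*0.000000 + p_m*0.050000 + p_d*0.447106] = 0.126713
  V(1,+1) = exp(-r*dt) * [p_u*0.000000 + p_m*0.000000 + p_d*0.050000] = 0.010469
  V(0,+0) = exp(-r*dt) * [p_u*0.010469 + p_m*0.126713 + p_d*0.441310] = 0.177559


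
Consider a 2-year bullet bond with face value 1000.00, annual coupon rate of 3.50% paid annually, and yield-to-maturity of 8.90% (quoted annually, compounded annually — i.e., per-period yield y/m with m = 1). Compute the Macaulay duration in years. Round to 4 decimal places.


Answer: Macaulay duration = 1.9645 years

Derivation:
Coupon per period c = face * coupon_rate / m = 35.000000
Periods per year m = 1; per-period yield y/m = 0.089000
Number of cashflows N = 2
Cashflows (t years, CF_t, discount factor 1/(1+y/m)^(m*t), PV):
  t = 1.0000: CF_t = 35.000000, DF = 0.918274, PV = 32.139578
  t = 2.0000: CF_t = 1035.000000, DF = 0.843226, PV = 872.739415
Price P = sum_t PV_t = 904.878993
Macaulay numerator sum_t t * PV_t:
  t * PV_t at t = 1.0000: 32.139578
  t * PV_t at t = 2.0000: 1745.478830
Macaulay duration D = (sum_t t * PV_t) / P = 1777.618408 / 904.878993 = 1.964482


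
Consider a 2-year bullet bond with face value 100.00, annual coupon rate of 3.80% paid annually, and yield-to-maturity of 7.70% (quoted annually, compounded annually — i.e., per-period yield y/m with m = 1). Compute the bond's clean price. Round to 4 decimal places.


Coupon per period c = face * coupon_rate / m = 3.800000
Periods per year m = 1; per-period yield y/m = 0.077000
Number of cashflows N = 2
Cashflows (t years, CF_t, discount factor 1/(1+y/m)^(m*t), PV):
  t = 1.0000: CF_t = 3.800000, DF = 0.928505, PV = 3.528319
  t = 2.0000: CF_t = 103.800000, DF = 0.862122, PV = 89.488236
Price P = sum_t PV_t = 93.016555

Answer: Price = 93.0166


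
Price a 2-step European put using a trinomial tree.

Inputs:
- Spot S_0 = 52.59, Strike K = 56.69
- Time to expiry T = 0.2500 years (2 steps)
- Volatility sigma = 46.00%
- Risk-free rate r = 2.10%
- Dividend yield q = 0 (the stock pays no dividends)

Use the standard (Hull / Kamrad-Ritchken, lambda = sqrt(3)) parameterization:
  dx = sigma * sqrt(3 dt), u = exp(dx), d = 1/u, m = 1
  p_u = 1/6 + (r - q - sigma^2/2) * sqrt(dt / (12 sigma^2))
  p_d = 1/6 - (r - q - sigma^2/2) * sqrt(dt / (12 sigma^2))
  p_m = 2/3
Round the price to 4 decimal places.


Answer: Price = V(0,0) = 7.1367

Derivation:
dt = T/N = 0.125000; dx = sigma*sqrt(3*dt) = 0.281691
u = exp(dx) = 1.325370; d = 1/u = 0.754507
p_u = 0.147852, p_m = 0.666667, p_d = 0.185482
Discount per step: exp(-r*dt) = 0.997378
Stock lattice S(k, j) with j the centered position index:
  k=0: S(0,+0) = 52.5900
  k=1: S(1,-1) = 39.6795; S(1,+0) = 52.5900; S(1,+1) = 69.7012
  k=2: S(2,-2) = 29.9384; S(2,-1) = 39.6795; S(2,+0) = 52.5900; S(2,+1) = 69.7012; S(2,+2) = 92.3798
Terminal payoffs V(N, j) = max(K - S_T, 0):
  V(2,-2) = 26.751558; V(2,-1) = 17.010501; V(2,+0) = 4.100000; V(2,+1) = 0.000000; V(2,+2) = 0.000000
Backward induction: V(k, j) = exp(-r*dt) * [p_u * V(k+1, j+1) + p_m * V(k+1, j) + p_d * V(k+1, j-1)]
  V(1,-1) = exp(-r*dt) * [p_u*4.100000 + p_m*17.010501 + p_d*26.751558] = 16.864121
  V(1,+0) = exp(-r*dt) * [p_u*0.000000 + p_m*4.100000 + p_d*17.010501] = 5.873031
  V(1,+1) = exp(-r*dt) * [p_u*0.000000 + p_m*0.000000 + p_d*4.100000] = 0.758481
  V(0,+0) = exp(-r*dt) * [p_u*0.758481 + p_m*5.873031 + p_d*16.864121] = 7.136722


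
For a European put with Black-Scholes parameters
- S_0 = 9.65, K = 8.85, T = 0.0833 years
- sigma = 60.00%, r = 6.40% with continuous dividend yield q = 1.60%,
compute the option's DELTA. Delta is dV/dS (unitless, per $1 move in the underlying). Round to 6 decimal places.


Answer: Delta = -0.270763

Derivation:
d1 = 0.6094161255; d2 = 0.4362456893
phi(d1) = 0.3313326113; exp(-qT) = 0.9986680878; exp(-rT) = 0.9946829856
N(-d1) = 0.2711243260
Delta = -exp(-qT) * N(-d1) = -0.9986680878 * 0.2711243260 = -0.270763


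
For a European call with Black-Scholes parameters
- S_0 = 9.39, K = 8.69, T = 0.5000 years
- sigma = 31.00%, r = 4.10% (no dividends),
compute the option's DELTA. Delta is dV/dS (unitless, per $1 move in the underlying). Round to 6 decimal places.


Answer: Delta = 0.711082

Derivation:
d1 = 0.5565493952; d2 = 0.3373462931
phi(d1) = 0.3417034074; exp(-qT) = 1.0000000000; exp(-rT) = 0.9797086965
N(d1) = 0.7110823315
Delta = exp(-qT) * N(d1) = 1.0000000000 * 0.7110823315 = 0.711082


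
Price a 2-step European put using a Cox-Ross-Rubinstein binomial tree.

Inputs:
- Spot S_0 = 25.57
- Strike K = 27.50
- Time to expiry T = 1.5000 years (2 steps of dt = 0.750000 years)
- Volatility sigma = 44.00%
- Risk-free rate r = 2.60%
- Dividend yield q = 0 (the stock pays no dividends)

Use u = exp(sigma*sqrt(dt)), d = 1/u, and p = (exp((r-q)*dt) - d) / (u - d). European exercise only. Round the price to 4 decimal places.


Answer: Price = V(0,0) = 5.7560

Derivation:
dt = T/N = 0.750000
u = exp(sigma*sqrt(dt)) = 1.463823; d = 1/u = 0.683143
p = (exp((r-q)*dt) - d) / (u - d) = 0.431097
Discount per step: exp(-r*dt) = 0.980689
Stock lattice S(k, i) with i counting down-moves:
  k=0: S(0,0) = 25.5700
  k=1: S(1,0) = 37.4299; S(1,1) = 17.4680
  k=2: S(2,0) = 54.7908; S(2,1) = 25.5700; S(2,2) = 11.9331
Terminal payoffs V(N, i) = max(K - S_T, 0):
  V(2,0) = 0.000000; V(2,1) = 1.930000; V(2,2) = 15.566884
Backward induction: V(k, i) = exp(-r*dt) * [p * V(k+1, i) + (1-p) * V(k+1, i+1)].
  V(1,0) = exp(-r*dt) * [p*0.000000 + (1-p)*1.930000] = 1.076780
  V(1,1) = exp(-r*dt) * [p*1.930000 + (1-p)*15.566884] = 9.500980
  V(0,0) = exp(-r*dt) * [p*1.076780 + (1-p)*9.500980] = 5.755991


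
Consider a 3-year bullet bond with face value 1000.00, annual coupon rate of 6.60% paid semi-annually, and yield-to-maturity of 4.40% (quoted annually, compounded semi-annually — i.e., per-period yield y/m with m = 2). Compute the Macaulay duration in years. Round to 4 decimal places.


Answer: Macaulay duration = 2.7782 years

Derivation:
Coupon per period c = face * coupon_rate / m = 33.000000
Periods per year m = 2; per-period yield y/m = 0.022000
Number of cashflows N = 6
Cashflows (t years, CF_t, discount factor 1/(1+y/m)^(m*t), PV):
  t = 0.5000: CF_t = 33.000000, DF = 0.978474, PV = 32.289628
  t = 1.0000: CF_t = 33.000000, DF = 0.957411, PV = 31.594548
  t = 1.5000: CF_t = 33.000000, DF = 0.936801, PV = 30.914431
  t = 2.0000: CF_t = 33.000000, DF = 0.916635, PV = 30.248954
  t = 2.5000: CF_t = 33.000000, DF = 0.896903, PV = 29.597802
  t = 3.0000: CF_t = 1033.000000, DF = 0.877596, PV = 906.556647
Price P = sum_t PV_t = 1061.202010
Macaulay numerator sum_t t * PV_t:
  t * PV_t at t = 0.5000: 16.144814
  t * PV_t at t = 1.0000: 31.594548
  t * PV_t at t = 1.5000: 46.371646
  t * PV_t at t = 2.0000: 60.497907
  t * PV_t at t = 2.5000: 73.994505
  t * PV_t at t = 3.0000: 2719.669942
Macaulay duration D = (sum_t t * PV_t) / P = 2948.273363 / 1061.202010 = 2.778240


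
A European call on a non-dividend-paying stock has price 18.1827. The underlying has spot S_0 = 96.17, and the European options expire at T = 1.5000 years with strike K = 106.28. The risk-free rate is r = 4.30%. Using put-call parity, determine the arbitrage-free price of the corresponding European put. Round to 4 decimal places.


Answer: Put price = 21.6540

Derivation:
Put-call parity: C - P = S_0 * exp(-qT) - K * exp(-rT).
S_0 * exp(-qT) = 96.1700 * 1.00000000 = 96.17000000
K * exp(-rT) = 106.2800 * 0.93753611 = 99.64133822
P = C - S*exp(-qT) + K*exp(-rT)
P = 18.1827 - 96.17000000 + 99.64133822 = 21.6540


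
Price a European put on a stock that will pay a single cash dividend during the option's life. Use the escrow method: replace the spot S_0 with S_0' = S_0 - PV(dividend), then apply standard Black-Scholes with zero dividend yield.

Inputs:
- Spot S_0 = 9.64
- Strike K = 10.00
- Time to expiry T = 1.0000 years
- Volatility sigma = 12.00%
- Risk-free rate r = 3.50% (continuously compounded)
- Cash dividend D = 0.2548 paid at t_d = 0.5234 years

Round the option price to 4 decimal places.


PV(D) = D * exp(-r * t_d) = 0.2548 * 0.98184777 = 0.25017481
S_0' = S_0 - PV(D) = 9.6400 - 0.25017481 = 9.38982519
d1 = (ln(S_0'/K) + (r + sigma^2/2)*T) / (sigma*sqrt(T)) = -0.17298681
d2 = d1 - sigma*sqrt(T) = -0.29298681
exp(-rT) = 0.96560542
N(-d1) = 0.56866910; N(-d2) = 0.61523388
P = K * exp(-rT) * N(-d2) - S_0' * N(-d1) = 10.0000 * 0.96560542 * 0.61523388 - 9.38982519 * 0.56866910 = 0.6010

Answer: Price = 0.6010


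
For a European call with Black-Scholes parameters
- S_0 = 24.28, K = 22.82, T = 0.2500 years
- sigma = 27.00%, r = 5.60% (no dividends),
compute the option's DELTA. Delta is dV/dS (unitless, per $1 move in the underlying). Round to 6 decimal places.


d1 = 0.6305786797; d2 = 0.4955786797
phi(d1) = 0.3270136817; exp(-qT) = 1.0000000000; exp(-rT) = 0.9860975443
N(d1) = 0.7358419786
Delta = exp(-qT) * N(d1) = 1.0000000000 * 0.7358419786 = 0.735842

Answer: Delta = 0.735842


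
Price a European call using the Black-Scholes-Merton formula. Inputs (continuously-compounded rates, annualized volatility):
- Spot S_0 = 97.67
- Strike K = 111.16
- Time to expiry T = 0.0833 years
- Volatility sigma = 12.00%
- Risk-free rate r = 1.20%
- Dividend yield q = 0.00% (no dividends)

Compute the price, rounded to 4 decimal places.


Answer: Price = 0.0001

Derivation:
d1 = (ln(S/K) + (r - q + 0.5*sigma^2) * T) / (sigma * sqrt(T)) = -3.68933630
d2 = d1 - sigma * sqrt(T) = -3.72397039
exp(-rT) = 0.99900090; exp(-qT) = 1.00000000
C = S_0 * exp(-qT) * N(d1) - K * exp(-rT) * N(d2)
N(d1) = 0.00011242; N(d2) = 0.00009806
C = 97.6700 * 1.00000000 * 0.00011242 - 111.1600 * 0.99900090 * 0.00009806 = 0.0001


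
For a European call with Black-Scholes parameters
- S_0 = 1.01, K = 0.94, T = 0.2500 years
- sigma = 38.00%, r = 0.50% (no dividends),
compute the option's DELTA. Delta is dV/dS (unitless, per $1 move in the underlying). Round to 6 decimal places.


Answer: Delta = 0.684247

Derivation:
d1 = 0.4796091293; d2 = 0.2896091293
phi(d1) = 0.3555992119; exp(-qT) = 1.0000000000; exp(-rT) = 0.9987507809
N(d1) = 0.6842473232
Delta = exp(-qT) * N(d1) = 1.0000000000 * 0.6842473232 = 0.684247


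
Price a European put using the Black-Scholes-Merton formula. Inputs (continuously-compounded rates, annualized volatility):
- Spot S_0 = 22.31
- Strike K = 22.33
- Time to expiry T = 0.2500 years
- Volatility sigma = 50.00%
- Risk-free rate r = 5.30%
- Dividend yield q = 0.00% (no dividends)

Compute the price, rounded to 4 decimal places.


d1 = (ln(S/K) + (r - q + 0.5*sigma^2) * T) / (sigma * sqrt(T)) = 0.17441577
d2 = d1 - sigma * sqrt(T) = -0.07558423
exp(-rT) = 0.98683739; exp(-qT) = 1.00000000
P = K * exp(-rT) * N(-d2) - S_0 * exp(-qT) * N(-d1)
N(-d1) = 0.43076936; N(-d2) = 0.53012506
P = 22.3300 * 0.98683739 * 0.53012506 - 22.3100 * 1.00000000 * 0.43076936 = 2.0714

Answer: Price = 2.0714


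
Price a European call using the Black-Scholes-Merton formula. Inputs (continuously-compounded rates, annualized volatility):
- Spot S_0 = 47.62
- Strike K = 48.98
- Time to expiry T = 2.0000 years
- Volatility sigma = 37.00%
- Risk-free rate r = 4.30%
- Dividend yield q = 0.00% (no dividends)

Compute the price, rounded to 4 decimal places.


d1 = (ln(S/K) + (r - q + 0.5*sigma^2) * T) / (sigma * sqrt(T)) = 0.37216901
d2 = d1 - sigma * sqrt(T) = -0.15109001
exp(-rT) = 0.91759423; exp(-qT) = 1.00000000
C = S_0 * exp(-qT) * N(d1) - K * exp(-rT) * N(d2)
N(d1) = 0.64511649; N(d2) = 0.43995236
C = 47.6200 * 1.00000000 * 0.64511649 - 48.9800 * 0.91759423 * 0.43995236 = 10.9473

Answer: Price = 10.9473


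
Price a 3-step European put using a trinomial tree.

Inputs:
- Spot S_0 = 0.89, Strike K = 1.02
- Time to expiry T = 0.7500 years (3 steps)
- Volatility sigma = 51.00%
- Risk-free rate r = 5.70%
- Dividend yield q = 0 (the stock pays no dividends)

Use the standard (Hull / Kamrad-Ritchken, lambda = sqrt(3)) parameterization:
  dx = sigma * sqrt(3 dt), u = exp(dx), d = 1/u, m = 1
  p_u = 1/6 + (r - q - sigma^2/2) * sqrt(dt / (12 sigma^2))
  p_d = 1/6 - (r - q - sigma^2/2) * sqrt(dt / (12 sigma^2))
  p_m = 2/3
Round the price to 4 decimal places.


dt = T/N = 0.250000; dx = sigma*sqrt(3*dt) = 0.441673
u = exp(dx) = 1.555307; d = 1/u = 0.642960
p_u = 0.145992, p_m = 0.666667, p_d = 0.187341
Discount per step: exp(-r*dt) = 0.985851
Stock lattice S(k, j) with j the centered position index:
  k=0: S(0,+0) = 0.8900
  k=1: S(1,-1) = 0.5722; S(1,+0) = 0.8900; S(1,+1) = 1.3842
  k=2: S(2,-2) = 0.3679; S(2,-1) = 0.5722; S(2,+0) = 0.8900; S(2,+1) = 1.3842; S(2,+2) = 2.1529
  k=3: S(3,-3) = 0.2366; S(3,-2) = 0.3679; S(3,-1) = 0.5722; S(3,+0) = 0.8900; S(3,+1) = 1.3842; S(3,+2) = 2.1529; S(3,+3) = 3.3484
Terminal payoffs V(N, j) = max(K - S_T, 0):
  V(3,-3) = 0.783440; V(3,-2) = 0.652076; V(3,-1) = 0.447766; V(3,+0) = 0.130000; V(3,+1) = 0.000000; V(3,+2) = 0.000000; V(3,+3) = 0.000000
Backward induction: V(k, j) = exp(-r*dt) * [p_u * V(k+1, j+1) + p_m * V(k+1, j) + p_d * V(k+1, j-1)]
  V(2,-2) = exp(-r*dt) * [p_u*0.447766 + p_m*0.652076 + p_d*0.783440] = 0.637706
  V(2,-1) = exp(-r*dt) * [p_u*0.130000 + p_m*0.447766 + p_d*0.652076] = 0.433429
  V(2,+0) = exp(-r*dt) * [p_u*0.000000 + p_m*0.130000 + p_d*0.447766] = 0.168138
  V(2,+1) = exp(-r*dt) * [p_u*0.000000 + p_m*0.000000 + p_d*0.130000] = 0.024010
  V(2,+2) = exp(-r*dt) * [p_u*0.000000 + p_m*0.000000 + p_d*0.000000] = 0.000000
  V(1,-1) = exp(-r*dt) * [p_u*0.168138 + p_m*0.433429 + p_d*0.637706] = 0.426842
  V(1,+0) = exp(-r*dt) * [p_u*0.024010 + p_m*0.168138 + p_d*0.433429] = 0.194012
  V(1,+1) = exp(-r*dt) * [p_u*0.000000 + p_m*0.024010 + p_d*0.168138] = 0.046834
  V(0,+0) = exp(-r*dt) * [p_u*0.046834 + p_m*0.194012 + p_d*0.426842] = 0.213086

Answer: Price = V(0,0) = 0.2131


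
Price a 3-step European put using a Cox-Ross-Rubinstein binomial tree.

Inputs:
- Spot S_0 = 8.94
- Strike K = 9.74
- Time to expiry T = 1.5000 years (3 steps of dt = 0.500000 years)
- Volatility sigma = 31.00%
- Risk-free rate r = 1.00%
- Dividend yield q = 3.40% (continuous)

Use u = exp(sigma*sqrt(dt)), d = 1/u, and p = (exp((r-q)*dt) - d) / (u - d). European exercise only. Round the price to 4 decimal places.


dt = T/N = 0.500000
u = exp(sigma*sqrt(dt)) = 1.245084; d = 1/u = 0.803159
p = (exp((r-q)*dt) - d) / (u - d) = 0.418426
Discount per step: exp(-r*dt) = 0.995012
Stock lattice S(k, i) with i counting down-moves:
  k=0: S(0,0) = 8.9400
  k=1: S(1,0) = 11.1311; S(1,1) = 7.1802
  k=2: S(2,0) = 13.8591; S(2,1) = 8.9400; S(2,2) = 5.7669
  k=3: S(3,0) = 17.2557; S(3,1) = 11.1311; S(3,2) = 7.1802; S(3,3) = 4.6317
Terminal payoffs V(N, i) = max(K - S_T, 0):
  V(3,0) = 0.000000; V(3,1) = 0.000000; V(3,2) = 2.559762; V(3,3) = 5.108289
Backward induction: V(k, i) = exp(-r*dt) * [p * V(k+1, i) + (1-p) * V(k+1, i+1)].
  V(2,0) = exp(-r*dt) * [p*0.000000 + (1-p)*0.000000] = 0.000000
  V(2,1) = exp(-r*dt) * [p*0.000000 + (1-p)*2.559762] = 1.481266
  V(2,2) = exp(-r*dt) * [p*2.559762 + (1-p)*5.108289] = 4.021760
  V(1,0) = exp(-r*dt) * [p*0.000000 + (1-p)*1.481266] = 0.857169
  V(1,1) = exp(-r*dt) * [p*1.481266 + (1-p)*4.021760] = 2.943995
  V(0,0) = exp(-r*dt) * [p*0.857169 + (1-p)*2.943995] = 2.060485

Answer: Price = V(0,0) = 2.0605


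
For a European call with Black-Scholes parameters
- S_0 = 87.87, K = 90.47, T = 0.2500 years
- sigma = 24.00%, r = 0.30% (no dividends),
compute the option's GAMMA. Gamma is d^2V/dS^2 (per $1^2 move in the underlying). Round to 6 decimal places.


d1 = -0.1767487877; d2 = -0.2967487877
phi(d1) = 0.3927591911; exp(-qT) = 1.0000000000; exp(-rT) = 0.9992502812
Gamma = exp(-qT) * phi(d1) / (S * sigma * sqrt(T)) = 1.0000000000 * 0.3927591911 / (87.8700 * 0.2400 * 0.5000000000) = 0.037248

Answer: Gamma = 0.037248


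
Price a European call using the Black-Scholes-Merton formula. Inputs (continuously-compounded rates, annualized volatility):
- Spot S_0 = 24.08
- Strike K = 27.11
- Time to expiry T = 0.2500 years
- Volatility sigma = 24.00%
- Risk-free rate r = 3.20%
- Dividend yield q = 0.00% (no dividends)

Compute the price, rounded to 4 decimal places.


Answer: Price = 0.2947

Derivation:
d1 = (ln(S/K) + (r - q + 0.5*sigma^2) * T) / (sigma * sqrt(T)) = -0.86100869
d2 = d1 - sigma * sqrt(T) = -0.98100869
exp(-rT) = 0.99203191; exp(-qT) = 1.00000000
C = S_0 * exp(-qT) * N(d1) - K * exp(-rT) * N(d2)
N(d1) = 0.19461663; N(d2) = 0.16329423
C = 24.0800 * 1.00000000 * 0.19461663 - 27.1100 * 0.99203191 * 0.16329423 = 0.2947


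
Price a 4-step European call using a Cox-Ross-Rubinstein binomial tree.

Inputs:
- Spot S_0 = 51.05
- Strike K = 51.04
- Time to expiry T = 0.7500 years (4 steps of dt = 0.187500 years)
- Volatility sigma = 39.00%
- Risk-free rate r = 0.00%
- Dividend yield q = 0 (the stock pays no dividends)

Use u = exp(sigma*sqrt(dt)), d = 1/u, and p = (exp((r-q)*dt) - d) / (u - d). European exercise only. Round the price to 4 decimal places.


dt = T/N = 0.187500
u = exp(sigma*sqrt(dt)) = 1.183972; d = 1/u = 0.844615
p = (exp((r-q)*dt) - d) / (u - d) = 0.457881
Discount per step: exp(-r*dt) = 1.000000
Stock lattice S(k, i) with i counting down-moves:
  k=0: S(0,0) = 51.0500
  k=1: S(1,0) = 60.4418; S(1,1) = 43.1176
  k=2: S(2,0) = 71.5614; S(2,1) = 51.0500; S(2,2) = 36.4177
  k=3: S(3,0) = 84.7267; S(3,1) = 60.4418; S(3,2) = 43.1176; S(3,3) = 30.7589
  k=4: S(4,0) = 100.3140; S(4,1) = 71.5614; S(4,2) = 51.0500; S(4,3) = 36.4177; S(4,4) = 25.9794
Terminal payoffs V(N, i) = max(S_T - K, 0):
  V(4,0) = 49.274009; V(4,1) = 20.521373; V(4,2) = 0.010000; V(4,3) = 0.000000; V(4,4) = 0.000000
Backward induction: V(k, i) = exp(-r*dt) * [p * V(k+1, i) + (1-p) * V(k+1, i+1)].
  V(3,0) = exp(-r*dt) * [p*49.274009 + (1-p)*20.521373] = 33.686668
  V(3,1) = exp(-r*dt) * [p*20.521373 + (1-p)*0.010000] = 9.401775
  V(3,2) = exp(-r*dt) * [p*0.010000 + (1-p)*0.000000] = 0.004579
  V(3,3) = exp(-r*dt) * [p*0.000000 + (1-p)*0.000000] = 0.000000
  V(2,0) = exp(-r*dt) * [p*33.686668 + (1-p)*9.401775] = 20.521373
  V(2,1) = exp(-r*dt) * [p*9.401775 + (1-p)*0.004579] = 4.307379
  V(2,2) = exp(-r*dt) * [p*0.004579 + (1-p)*0.000000] = 0.002097
  V(1,0) = exp(-r*dt) * [p*20.521373 + (1-p)*4.307379] = 11.731464
  V(1,1) = exp(-r*dt) * [p*4.307379 + (1-p)*0.002097] = 1.973405
  V(0,0) = exp(-r*dt) * [p*11.731464 + (1-p)*1.973405] = 6.441438

Answer: Price = V(0,0) = 6.4414
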